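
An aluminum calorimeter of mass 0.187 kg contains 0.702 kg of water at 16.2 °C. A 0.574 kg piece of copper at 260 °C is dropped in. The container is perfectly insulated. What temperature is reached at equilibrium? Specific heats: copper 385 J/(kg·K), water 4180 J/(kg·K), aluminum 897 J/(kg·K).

Net heat exchanged in the isolated system is zero:
0.574×385×(T − 260) + 0.702×4180×(T − 16.2) + 0.187×897×(T − 16.2) = 0
220.99(T − 260) + 2934.4(T − 16.2) + 167.74(T − 16.2) = 0
(220.99 + 2934.4 + 167.74) T = 220.99×260 + 2934.4×16.2 + 167.74×16.2
T = 107711 / 3323.1 = 32.4 °C

T_f ≈ 32.4 °C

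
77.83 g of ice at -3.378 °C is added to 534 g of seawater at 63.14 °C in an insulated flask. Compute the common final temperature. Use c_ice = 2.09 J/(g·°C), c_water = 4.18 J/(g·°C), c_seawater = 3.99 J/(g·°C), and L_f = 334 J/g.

T_f ≈ 44.0 °C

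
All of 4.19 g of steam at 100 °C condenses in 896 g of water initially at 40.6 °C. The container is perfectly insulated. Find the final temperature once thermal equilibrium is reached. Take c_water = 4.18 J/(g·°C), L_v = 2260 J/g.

T_f ≈ 43.4 °C

Sum of m c ΔT and latent-heat terms is zero:
latent heat released on condensation: 4.19×2260 = 9469.4; condensed water 100 °C→T: 17.51(T − 100); water warms: 896×4.18×(T − 40.6) = 3745.3(T − 40.6)
3762.8 T = 9469.4 + 1751.4 + 152058 = 163279
T ≈ 43.39 °C (< 100 °C, so full condensation is consistent).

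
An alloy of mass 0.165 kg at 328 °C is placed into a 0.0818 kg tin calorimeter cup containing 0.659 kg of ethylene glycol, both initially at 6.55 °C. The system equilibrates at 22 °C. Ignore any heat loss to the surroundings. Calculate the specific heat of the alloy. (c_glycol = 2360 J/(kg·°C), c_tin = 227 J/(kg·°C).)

c ≈ 482 J/(kg·°C)

Net heat exchanged in the isolated system is zero:
0.165×c×(22 − 328) + 0.659×2360×(22 − 6.55) + 0.0818×227×(22 − 6.55) = 0
-50.49 c = -24315
c = -24315/-50.49 ≈ 481.6 J/(kg·°C)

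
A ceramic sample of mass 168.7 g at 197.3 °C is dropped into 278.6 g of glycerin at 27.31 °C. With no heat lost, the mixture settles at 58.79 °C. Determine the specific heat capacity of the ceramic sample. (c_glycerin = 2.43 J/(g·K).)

Heat lost by the ceramic sample = heat gained by the glycerin:
168.7×c×(197.3 − 58.79) = 278.6×2.43×(58.79 − 27.31)
23367 c = 21312  ⇒  c ≈ 0.9121 J/(g·K)

c ≈ 0.912 J/(g·K)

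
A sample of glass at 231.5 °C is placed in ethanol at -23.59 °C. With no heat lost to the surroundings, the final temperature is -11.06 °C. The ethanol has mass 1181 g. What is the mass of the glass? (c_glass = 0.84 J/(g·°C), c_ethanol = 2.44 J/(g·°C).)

m ≈ 177 g

Heat lost by the glass = heat gained by the ethanol:
m·0.84·(231.5 − -11.06) = 1181·2.44·(-11.06 − (-23.59))
203.75 m = 36107  ⇒  m ≈ 177.2 g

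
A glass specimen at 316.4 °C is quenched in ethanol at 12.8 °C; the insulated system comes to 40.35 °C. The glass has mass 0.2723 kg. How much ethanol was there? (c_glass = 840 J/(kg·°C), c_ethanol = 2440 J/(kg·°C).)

Net heat exchanged in the isolated system is zero:
0.2723×840×(40.35 − 316.4) + m×2440×(40.35 − 12.8) = 0
67222 m = 63141
m = 63141/67222 ≈ 0.9393 kg

m ≈ 0.939 kg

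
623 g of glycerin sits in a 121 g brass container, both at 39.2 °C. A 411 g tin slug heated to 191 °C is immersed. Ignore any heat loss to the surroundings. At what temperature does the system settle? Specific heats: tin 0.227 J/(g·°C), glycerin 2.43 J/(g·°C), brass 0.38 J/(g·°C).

T_f ≈ 47.8 °C

Net heat exchanged in the isolated system is zero:
411*0.227*(T − 191) + 623*2.43*(T − 39.2) + 121*0.38*(T − 39.2) = 0
1653.2 T = 78967
T = 78967 / 1653.2 = 47.8 °C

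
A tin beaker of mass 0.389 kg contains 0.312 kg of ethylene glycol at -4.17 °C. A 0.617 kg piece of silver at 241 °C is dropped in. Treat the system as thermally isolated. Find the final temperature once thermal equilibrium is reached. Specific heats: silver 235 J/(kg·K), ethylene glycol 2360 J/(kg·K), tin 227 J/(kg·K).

T_f ≈ 32.5 °C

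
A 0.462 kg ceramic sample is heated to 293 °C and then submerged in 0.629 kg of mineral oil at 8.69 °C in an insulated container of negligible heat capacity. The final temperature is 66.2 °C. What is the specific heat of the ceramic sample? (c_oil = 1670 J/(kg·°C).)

c ≈ 577 J/(kg·°C)

Heat lost by the ceramic sample = heat gained by the oil:
0.462×c×(293 − 66.2) = 0.629×1670×(66.2 − 8.69)
104.78 c = 60410  ⇒  c ≈ 576.5 J/(kg·°C)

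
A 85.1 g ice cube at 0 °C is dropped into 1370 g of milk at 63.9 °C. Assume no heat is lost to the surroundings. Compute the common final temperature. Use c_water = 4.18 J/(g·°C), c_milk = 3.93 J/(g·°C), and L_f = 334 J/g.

T_f ≈ 55.0 °C

Conservation of energy gives ΣQ = 0:
latent heat to melt: 85.1×334 = 28423
  meltwater 0→T: 85.1×4.18×T = 355.72 T
  milk cools: 1370×3.93×(T − 63.9) = 5384.1(T − 63.9)
5739.8 T = 344044 − 28423 = 315621
T ≈ 54.99 °C — above 0 °C, consistent with complete melting.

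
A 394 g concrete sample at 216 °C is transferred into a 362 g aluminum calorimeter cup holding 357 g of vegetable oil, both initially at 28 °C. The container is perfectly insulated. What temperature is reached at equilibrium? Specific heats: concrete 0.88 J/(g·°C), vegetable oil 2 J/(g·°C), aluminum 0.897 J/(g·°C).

T_f ≈ 75.0 °C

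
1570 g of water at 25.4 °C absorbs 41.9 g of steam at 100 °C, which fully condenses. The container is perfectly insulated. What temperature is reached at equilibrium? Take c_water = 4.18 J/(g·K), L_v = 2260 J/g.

T_f ≈ 41.4 °C

Energy balance with sensible and latent terms:
condense steam: −41.9·2260 = −94694
  condensed water 100 °C→T: 175.14(T − 100)
  original water: 6562.6(T − 25.4)
6737.7 T = 94694 + 17514 + 166690 = 278898
T ≈ 41.39 °C (< 100 °C, so full condensation is consistent).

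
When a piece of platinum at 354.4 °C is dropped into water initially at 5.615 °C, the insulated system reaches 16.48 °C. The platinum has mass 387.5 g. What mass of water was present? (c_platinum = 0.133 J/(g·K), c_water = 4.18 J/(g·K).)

m ≈ 383 g

Let T be the final temperature. ΣQ_i = 0:
387.5·0.133·(16.48 − 354.4) + m·4.18·(16.48 − 5.615) = 0
45.42 m = 17416
m = 17416/45.42 ≈ 383.5 g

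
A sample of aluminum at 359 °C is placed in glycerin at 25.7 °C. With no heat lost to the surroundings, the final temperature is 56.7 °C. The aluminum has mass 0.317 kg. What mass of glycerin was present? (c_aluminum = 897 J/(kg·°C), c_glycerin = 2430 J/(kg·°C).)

m ≈ 1.14 kg

Taking heat into each body as positive, Σ m c ΔT = 0:
0.317×897×(56.7 − 359) + m×2430×(56.7 − 25.7) = 0
75330 m = 85959
m = 85959/75330 ≈ 1.141 kg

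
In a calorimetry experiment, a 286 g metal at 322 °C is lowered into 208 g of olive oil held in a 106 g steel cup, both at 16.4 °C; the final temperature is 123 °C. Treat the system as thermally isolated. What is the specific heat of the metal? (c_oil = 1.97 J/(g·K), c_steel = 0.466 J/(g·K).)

c ≈ 0.86 J/(g·K)

Net heat exchanged in the isolated system is zero:
286×c×(123 − 322) + 208×1.97×(123 − 16.4) + 106×0.466×(123 − 16.4) = 0
-56914 c = -48946
c = -48946/-56914 ≈ 0.86 J/(g·K)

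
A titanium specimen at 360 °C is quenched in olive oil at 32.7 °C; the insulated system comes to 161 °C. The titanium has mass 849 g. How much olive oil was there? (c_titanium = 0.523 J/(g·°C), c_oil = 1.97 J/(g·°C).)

|Q_titanium| = |Q_oil|:
849×0.523×(360 − 161) = m×1.97×(161 − 32.7)
252.75 m = 88361  ⇒  m ≈ 349.6 g

m ≈ 350 g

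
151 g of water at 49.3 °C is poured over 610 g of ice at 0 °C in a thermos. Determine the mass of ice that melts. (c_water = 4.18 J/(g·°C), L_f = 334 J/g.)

m_melted ≈ 93.2 g

Water can give up m c ΔT = 151·4.18·49.3 = 31117 J before reaching 0 °C.
Fully melting the ice requires m_ice L_f = 610·334 = 203740 J.
31117 J < 203740 J, so only part of the ice melts and the system sits at 0 °C.
m_melt = 31117 / L_f = 93.17 g.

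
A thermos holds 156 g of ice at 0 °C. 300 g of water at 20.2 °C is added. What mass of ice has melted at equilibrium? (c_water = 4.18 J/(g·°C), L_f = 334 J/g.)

Water can give up m c ΔT = 300·4.18·20.2 = 25331 J before reaching 0 °C.
To melt every bit of ice: 156·334 = 52104 J.
25331 J < 52104 J, so only part of the ice melts and the system sits at 0 °C.
m_melt = 25331 / L_f = 75.84 g.

m_melted ≈ 75.8 g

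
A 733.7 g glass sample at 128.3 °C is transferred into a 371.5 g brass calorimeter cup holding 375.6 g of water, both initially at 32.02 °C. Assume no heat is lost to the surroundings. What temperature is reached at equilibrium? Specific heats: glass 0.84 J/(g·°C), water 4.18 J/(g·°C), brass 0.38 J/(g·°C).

T_f ≈ 57.5 °C

Setting the total heat transfer to zero:
733.7·0.84·(T − 128.3) + 375.6·4.18·(T − 32.02) + 371.5·0.38·(T − 32.02) = 0
616.31(T − 128.3) + 1570(T − 32.02) + 141.17(T − 32.02) = 0
(616.31 + 1570 + 141.17) T = 616.31·128.3 + 1570·32.02 + 141.17·32.02
T ≈ 57.51 °C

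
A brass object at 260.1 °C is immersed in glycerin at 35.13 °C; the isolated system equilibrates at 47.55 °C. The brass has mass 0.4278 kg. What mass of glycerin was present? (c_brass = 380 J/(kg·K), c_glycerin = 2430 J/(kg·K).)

m ≈ 1.14 kg

Heat lost by the brass = heat gained by the glycerin:
0.4278×380×(260.1 − 47.55) = m×2430×(47.55 − 35.13)
30181 m = 34553  ⇒  m ≈ 1.145 kg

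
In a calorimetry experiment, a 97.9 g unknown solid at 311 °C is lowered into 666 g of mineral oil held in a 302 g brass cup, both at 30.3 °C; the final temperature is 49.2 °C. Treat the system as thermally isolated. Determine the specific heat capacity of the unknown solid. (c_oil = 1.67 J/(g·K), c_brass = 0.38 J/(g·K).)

c ≈ 0.905 J/(g·K)

Net heat exchanged in the isolated system is zero:
97.9·c·(49.2 − 311) + 666·1.67·(49.2 − 30.3) + 302·0.38·(49.2 − 30.3) = 0
-25630 c = -23190
c = -23190/-25630 ≈ 0.9048 J/(g·K)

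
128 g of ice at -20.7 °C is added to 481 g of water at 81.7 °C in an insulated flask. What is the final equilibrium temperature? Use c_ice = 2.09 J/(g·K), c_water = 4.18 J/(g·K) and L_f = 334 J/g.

Sum of m c ΔT and latent-heat terms is zero:
warm ice to 0 °C: 128·2.09·(0 − (-20.7)) = 5537.7; melt ice: 128·334 = 42752; meltwater 0→T: 128·4.18·T = 535.04 T; water cools: 481·4.18·(T − 81.7) = 2010.6(T − 81.7)
2545.6 T = 164264 − 48290 = 115975
T ≈ 45.56 °C (positive, so assuming full melt was valid).

T_f ≈ 45.6 °C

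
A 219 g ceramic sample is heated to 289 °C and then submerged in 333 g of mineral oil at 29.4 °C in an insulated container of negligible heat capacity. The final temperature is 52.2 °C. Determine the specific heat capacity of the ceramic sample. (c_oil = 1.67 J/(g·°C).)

c ≈ 0.244 J/(g·°C)

Heat lost by the ceramic sample = heat gained by the oil:
219·c·(289 − 52.2) = 333·1.67·(52.2 − 29.4)
51859 c = 12679  ⇒  c ≈ 0.2445 J/(g·°C)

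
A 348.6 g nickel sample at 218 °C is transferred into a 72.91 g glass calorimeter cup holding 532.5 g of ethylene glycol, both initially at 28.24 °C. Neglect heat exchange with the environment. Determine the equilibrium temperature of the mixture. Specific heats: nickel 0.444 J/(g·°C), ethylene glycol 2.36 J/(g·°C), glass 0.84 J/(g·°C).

Energy conservation, ΣQ = 0:
348.6×0.444×(T − 218) + 532.5×2.36×(T − 28.24) + 72.91×0.84×(T − 28.24) = 0
154.78(T − 218) + 1256.7(T − 28.24) + 61.24(T − 28.24) = 0
(154.78 + 1256.7 + 61.24) T = 154.78×218 + 1256.7×28.24 + 61.24×28.24
T ≈ 48.18 °C

T_f ≈ 48.2 °C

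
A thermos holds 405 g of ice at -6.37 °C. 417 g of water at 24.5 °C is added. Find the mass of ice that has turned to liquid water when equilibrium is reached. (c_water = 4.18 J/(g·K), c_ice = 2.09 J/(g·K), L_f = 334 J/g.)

Cooling the water to 0 °C releases 417×4.18×24.5 = 42705 J.
Of that, 405×2.09×6.37 = 5391.9 J goes to bring the ice to 0 °C, leaving 37313 J.
Melting all 405 g of ice would need 405×334 = 135270 J.
That's not enough to melt it all — equilibrium is at 0 °C with ice remaining.
m_melted×334 = 37313  ⇒  m_melted ≈ 111.7 g.

m_melted ≈ 112 g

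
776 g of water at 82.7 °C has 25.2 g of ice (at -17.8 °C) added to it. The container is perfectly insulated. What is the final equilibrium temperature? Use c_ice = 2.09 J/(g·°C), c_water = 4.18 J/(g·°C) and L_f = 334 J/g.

Energy balance with sensible and latent terms:
warm ice to 0 °C: 25.2·2.09·(0 − (-17.8)) = 937.49; latent heat to melt: 25.2·334 = 8416.8; meltwater 0→T: 25.2·4.18·T = 105.34 T; water: 3243.7(T − 82.7)
3349 T = 268252 − 9354.3 = 258898
T ≈ 77.31 °C — above 0 °C, consistent with complete melting.

T_f ≈ 77.3 °C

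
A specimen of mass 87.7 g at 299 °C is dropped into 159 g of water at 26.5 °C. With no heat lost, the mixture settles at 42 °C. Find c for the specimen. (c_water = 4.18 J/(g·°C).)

c ≈ 0.457 J/(g·°C)

Setting the total heat transfer to zero:
87.7×c×(42 − 299) + 159×4.18×(42 − 26.5) = 0
-22539 c = -10302
c = -10302/-22539 ≈ 0.4571 J/(g·°C)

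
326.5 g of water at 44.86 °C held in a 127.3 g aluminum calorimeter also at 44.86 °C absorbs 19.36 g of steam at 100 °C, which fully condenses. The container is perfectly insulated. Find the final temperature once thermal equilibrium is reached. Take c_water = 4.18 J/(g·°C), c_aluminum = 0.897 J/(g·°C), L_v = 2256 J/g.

Net heat exchanged in the isolated system is zero:
latent heat released on condensation: 19.36×2256 = 43676; condensate cools 100→T: 19.36×4.18×(T − 100) = 80.92(T − 100); water warms: 326.5×4.18×(T − 44.86) = 1364.8(T − 44.86); aluminum cup: 127.3×0.897×(T − 44.86) = 114.19(T − 44.86)
1559.9 T = 43676 + 8092.5 + 66346 = 118115
T ≈ 75.72 °C — below 100 °C, confirming all the steam condensed.

T_f ≈ 75.7 °C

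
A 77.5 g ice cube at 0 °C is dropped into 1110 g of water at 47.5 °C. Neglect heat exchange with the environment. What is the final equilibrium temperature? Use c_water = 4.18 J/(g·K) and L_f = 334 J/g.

T_f ≈ 39.2 °C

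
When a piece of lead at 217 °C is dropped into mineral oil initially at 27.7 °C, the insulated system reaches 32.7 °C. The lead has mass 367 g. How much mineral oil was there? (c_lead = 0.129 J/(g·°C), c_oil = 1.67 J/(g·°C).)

m ≈ 1040 g

Heat lost by the lead = heat gained by the oil:
367·0.129·(217 − 32.7) = m·1.67·(32.7 − 27.7)
8.35 m = 8725.3  ⇒  m ≈ 1045 g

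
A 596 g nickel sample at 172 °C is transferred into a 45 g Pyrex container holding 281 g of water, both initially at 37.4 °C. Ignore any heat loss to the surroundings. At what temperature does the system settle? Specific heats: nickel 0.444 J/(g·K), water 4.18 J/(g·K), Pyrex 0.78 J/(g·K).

Heat gained plus heat lost sum to zero:
596×0.444×(T − 172) + 281×4.18×(T − 37.4) + 45×0.78×(T − 37.4) = 0
264.62(T − 172) + 1174.6(T − 37.4) + 35.1(T − 37.4) = 0
1474.3 T = 90757
T ≈ 61.56 °C

T_f ≈ 61.6 °C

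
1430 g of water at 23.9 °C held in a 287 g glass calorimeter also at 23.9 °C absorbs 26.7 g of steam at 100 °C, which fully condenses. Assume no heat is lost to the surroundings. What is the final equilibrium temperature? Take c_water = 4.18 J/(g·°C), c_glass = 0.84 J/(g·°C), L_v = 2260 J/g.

T_f ≈ 34.8 °C

Heat gained plus heat lost sum to zero:
condense steam: −26.7×2260 = −60342
  condensate cools 100→T: 26.7×4.18×(T − 100) = 111.61(T − 100)
  water warms: 1430×4.18×(T − 23.9) = 5977.4(T − 23.9)
  glass cup: 287×0.84×(T − 23.9) = 241.08(T − 23.9)
6330.1 T = 60342 + 11161 + 148622 = 220124
T ≈ 34.77 °C, under the boiling point, so the assumption holds.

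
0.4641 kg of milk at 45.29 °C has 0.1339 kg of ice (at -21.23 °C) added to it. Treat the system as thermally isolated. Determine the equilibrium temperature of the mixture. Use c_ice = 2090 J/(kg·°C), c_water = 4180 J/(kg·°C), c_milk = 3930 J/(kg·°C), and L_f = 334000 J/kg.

T_f ≈ 13.4 °C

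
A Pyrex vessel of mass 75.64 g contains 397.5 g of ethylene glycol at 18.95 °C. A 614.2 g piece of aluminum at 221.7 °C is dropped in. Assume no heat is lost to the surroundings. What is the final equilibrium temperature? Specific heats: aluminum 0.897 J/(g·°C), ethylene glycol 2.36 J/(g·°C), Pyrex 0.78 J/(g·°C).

T_f is the heat-capacity-weighted average of the initial temperatures:
T_f = (550.94·221.7 + 938.1·18.95 + 59·18.95) / (550.94 + 938.1 + 59)
    = 141038 / 1548 ≈ 91.11 °C

T_f ≈ 91.1 °C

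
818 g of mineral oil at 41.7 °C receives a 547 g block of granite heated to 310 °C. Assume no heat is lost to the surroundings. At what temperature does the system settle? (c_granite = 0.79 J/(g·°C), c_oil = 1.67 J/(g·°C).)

Set heat shed by the hot body equal to heat absorbed by the cold body:
547·0.79·(310 − T) = 818·1.67·(T − 41.7)
432.13(310 − T) = 1366.1(T − 41.7)
1798.2 T = 190925  ⇒  T ≈ 106.18 °C

T_f ≈ 106.2 °C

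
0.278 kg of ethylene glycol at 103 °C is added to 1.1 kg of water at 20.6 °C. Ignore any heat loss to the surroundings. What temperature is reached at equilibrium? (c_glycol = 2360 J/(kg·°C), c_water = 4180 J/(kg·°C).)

Setting the total heat transfer to zero:
0.278*2360*(T − 103) + 1.1*4180*(T − 20.6) = 0
5254.1 T = 162295
T ≈ 30.89 °C

T_f ≈ 30.9 °C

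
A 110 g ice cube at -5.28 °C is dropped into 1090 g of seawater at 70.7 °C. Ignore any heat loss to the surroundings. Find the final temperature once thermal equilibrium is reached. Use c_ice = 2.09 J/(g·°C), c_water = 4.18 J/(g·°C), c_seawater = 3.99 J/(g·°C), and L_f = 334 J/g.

Setting the total heat transfer to zero:
warm ice to 0 °C: 110·2.09·(0 − (-5.28)) = 1213.9
  fusion: m_ice L_f = 110·334 = 36740
  meltwater 0→T: 110·4.18·T = 459.8 T
  seawater: 4349.1(T − 70.7)
4808.9 T = 307481 − 37954 = 269527
T ≈ 56.05 °C — above 0 °C, consistent with complete melting.

T_f ≈ 56.0 °C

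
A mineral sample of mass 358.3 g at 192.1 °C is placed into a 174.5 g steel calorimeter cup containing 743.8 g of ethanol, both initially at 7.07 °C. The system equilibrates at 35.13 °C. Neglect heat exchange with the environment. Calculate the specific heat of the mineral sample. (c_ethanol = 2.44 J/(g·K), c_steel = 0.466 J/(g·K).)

c ≈ 0.946 J/(g·K)

Conservation of energy gives ΣQ = 0:
358.3×c×(35.13 − 192.1) + 743.8×2.44×(35.13 − 7.07) + 174.5×0.466×(35.13 − 7.07) = 0
-56242 c = -53207
c = -53207/-56242 ≈ 0.946 J/(g·K)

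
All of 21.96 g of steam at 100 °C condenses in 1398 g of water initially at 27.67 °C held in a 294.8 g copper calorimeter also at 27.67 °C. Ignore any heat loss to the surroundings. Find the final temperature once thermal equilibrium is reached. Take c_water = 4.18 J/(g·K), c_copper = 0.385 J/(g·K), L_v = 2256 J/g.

T_f ≈ 37.0 °C

Taking heat into each body as positive, Σ m c ΔT = 0:
latent heat released on condensation: 21.96·2256 = 49542
  condensed water 100 °C→T: 91.79(T − 100)
  original water: 5843.6(T − 27.67)
  cup: 113.5(T − 27.67)
6048.9 T = 49542 + 9179.3 + 164834 = 223555
T ≈ 36.96 °C (< 100 °C, so full condensation is consistent).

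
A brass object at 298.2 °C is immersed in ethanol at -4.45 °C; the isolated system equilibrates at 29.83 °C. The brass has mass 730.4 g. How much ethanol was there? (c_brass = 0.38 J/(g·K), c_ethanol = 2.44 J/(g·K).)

Energy conservation, ΣQ = 0:
730.4×0.38×(29.83 − 298.2) + m×2.44×(29.83 − (-4.45)) = 0
83.64 m = 74487
m = 74487/83.64 ≈ 890.5 g

m ≈ 891 g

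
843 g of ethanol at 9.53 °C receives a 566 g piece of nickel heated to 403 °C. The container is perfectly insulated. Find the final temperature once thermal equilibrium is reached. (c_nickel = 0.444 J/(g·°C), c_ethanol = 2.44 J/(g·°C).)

T_f ≈ 52.4 °C

T_f is the heat-capacity-weighted average of the initial temperatures:
T_f = (251.3*403 + 2056.9*9.53) / (251.3 + 2056.9)
    = 120878 / 2308.2 ≈ 52.37 °C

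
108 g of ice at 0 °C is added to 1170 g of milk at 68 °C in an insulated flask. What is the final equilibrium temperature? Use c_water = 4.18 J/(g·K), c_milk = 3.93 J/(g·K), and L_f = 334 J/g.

Sum of m c ΔT and latent-heat terms is zero:
fusion: m_ice L_f = 108·334 = 36072
  meltwater 0→T: 108·4.18·T = 451.44 T
  milk: 4598.1(T − 68)
5049.5 T = 312671 − 36072 = 276599
T ≈ 54.78 °C — above 0 °C, consistent with complete melting.

T_f ≈ 54.8 °C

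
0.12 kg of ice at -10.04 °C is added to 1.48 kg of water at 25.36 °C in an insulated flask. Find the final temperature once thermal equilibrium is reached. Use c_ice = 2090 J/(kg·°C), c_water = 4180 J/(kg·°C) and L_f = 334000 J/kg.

T_f ≈ 17.1 °C

Let T be the final temperature. ΣQ_i = 0:
ice -10.04→0 °C: 0.12·2090·10.04 = 2518
  fusion: m_ice L_f = 0.12·334000 = 40080
  warm the meltwater: 501.6 T
  water cools: 1.48·4180·(T − 25.36) = 6186.4(T − 25.36)
6688 T = 156887 − 42598 = 114289
T ≈ 17.09 °C — above 0 °C, consistent with complete melting.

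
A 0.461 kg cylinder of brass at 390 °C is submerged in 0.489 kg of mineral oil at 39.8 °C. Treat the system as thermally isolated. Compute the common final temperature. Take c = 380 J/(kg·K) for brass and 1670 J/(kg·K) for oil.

T_f ≈ 101.7 °C

T_f = Σ m_i c_i T_i / Σ m_i c_i:
T_f = (175.18*390 + 816.63*39.8) / (175.18 + 816.63)
    = 100822 / 991.81 ≈ 101.65 °C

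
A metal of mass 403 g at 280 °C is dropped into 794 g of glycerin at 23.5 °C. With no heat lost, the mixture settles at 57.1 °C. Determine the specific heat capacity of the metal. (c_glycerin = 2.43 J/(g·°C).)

c ≈ 0.722 J/(g·°C)

m_s c (T_s − T_f) = m_glycerin c_glycerin (T_f − T_0):
403·c·(280 − 57.1) = 794·2.43·(57.1 − 23.5)
89829 c = 64829  ⇒  c ≈ 0.7217 J/(g·°C)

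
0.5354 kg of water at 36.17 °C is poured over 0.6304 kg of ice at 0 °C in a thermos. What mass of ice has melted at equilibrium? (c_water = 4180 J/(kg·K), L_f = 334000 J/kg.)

Cooling the water to 0 °C releases 0.5354×4180×36.17 = 80947 J.
Fully melting the ice requires m_ice L_f = 0.6304×334000 = 210554 J.
Since 80947 < 210554 J, not all the ice melts; equilibrium is at 0 °C.
Mass melted = 80947/334000 ≈ 0.2424 kg.

m_melted ≈ 0.242 kg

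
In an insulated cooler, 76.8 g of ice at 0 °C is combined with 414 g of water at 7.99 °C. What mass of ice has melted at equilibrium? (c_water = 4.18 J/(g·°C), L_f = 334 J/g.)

m_melted ≈ 41.4 g

Water can give up m c ΔT = 414·4.18·7.99 = 13827 J before reaching 0 °C.
Fully melting the ice requires m_ice L_f = 76.8·334 = 25651 J.
Since 13827 < 25651 J, not all the ice melts; equilibrium is at 0 °C.
Mass melted = 13827/334 ≈ 41.4 g.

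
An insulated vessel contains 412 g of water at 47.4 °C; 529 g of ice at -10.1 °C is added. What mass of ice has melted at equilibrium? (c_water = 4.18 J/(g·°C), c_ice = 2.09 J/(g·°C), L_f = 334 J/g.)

Water can give up m c ΔT = 412·4.18·47.4 = 81630 J before reaching 0 °C.
Of that, 529·2.09·10.1 = 11167 J goes to bring the ice to 0 °C, leaving 70464 J.
Melting all 529 g of ice would need 529·334 = 176686 J.
70464 J < 176686 J, so only part of the ice melts and the system sits at 0 °C.
m_melted·334 = 70464  ⇒  m_melted ≈ 211 g.

m_melted ≈ 211 g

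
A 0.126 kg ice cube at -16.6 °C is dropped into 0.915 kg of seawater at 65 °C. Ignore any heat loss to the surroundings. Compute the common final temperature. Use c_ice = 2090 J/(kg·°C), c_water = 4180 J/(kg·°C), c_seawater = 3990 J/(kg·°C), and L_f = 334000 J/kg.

T_f ≈ 45.7 °C

Energy balance with sensible and latent terms:
ice -16.6→0 °C: 0.126×2090×16.6 = 4371.4
  melt ice: 0.126×334000 = 42084
  warm the meltwater: 526.68 T
  seawater cools: 0.915×3990×(T − 65) = 3650.9(T − 65)
4177.5 T = 237305 − 46455 = 190850
T ≈ 45.68 °C — above 0 °C, consistent with complete melting.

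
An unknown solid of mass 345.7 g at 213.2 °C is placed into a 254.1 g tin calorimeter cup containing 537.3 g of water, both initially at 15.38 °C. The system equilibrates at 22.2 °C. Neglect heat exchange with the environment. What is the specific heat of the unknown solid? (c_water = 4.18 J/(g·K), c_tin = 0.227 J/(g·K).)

c ≈ 0.238 J/(g·K)

Energy conservation, ΣQ = 0:
345.7·c·(22.2 − 213.2) + 537.3·4.18·(22.2 − 15.38) + 254.1·0.227·(22.2 − 15.38) = 0
-66029 c = -15711
c = -15711/-66029 ≈ 0.2379 J/(g·K)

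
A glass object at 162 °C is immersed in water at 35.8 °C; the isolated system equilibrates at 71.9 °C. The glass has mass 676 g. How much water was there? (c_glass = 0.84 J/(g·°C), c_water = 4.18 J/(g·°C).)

Heat gained plus heat lost sum to zero:
676·0.84·(71.9 − 162) + m·4.18·(71.9 − 35.8) = 0
150.9 m = 51162
m = 51162/150.9 ≈ 339.1 g

m ≈ 339 g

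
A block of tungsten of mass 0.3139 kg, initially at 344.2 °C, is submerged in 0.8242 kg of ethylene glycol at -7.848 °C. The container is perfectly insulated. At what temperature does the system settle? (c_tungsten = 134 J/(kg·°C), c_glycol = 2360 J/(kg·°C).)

Let T be the final temperature. ΣQ_i = 0:
0.3139×134×(T − 344.2) + 0.8242×2360×(T − (-7.848)) = 0
(42.06 + 1945.1) T = 42.06×344.2 + 1945.1×(-7.848)
T ≈ -0.40 °C

T_f ≈ -0.4 °C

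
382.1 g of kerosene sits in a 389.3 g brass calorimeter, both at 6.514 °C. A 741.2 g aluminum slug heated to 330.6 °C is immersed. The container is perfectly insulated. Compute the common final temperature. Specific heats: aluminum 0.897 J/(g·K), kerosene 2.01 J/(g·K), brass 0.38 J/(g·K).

T_f ≈ 142.8 °C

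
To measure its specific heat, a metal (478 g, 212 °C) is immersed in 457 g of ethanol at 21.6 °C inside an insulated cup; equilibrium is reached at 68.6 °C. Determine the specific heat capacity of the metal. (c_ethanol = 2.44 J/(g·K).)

c ≈ 0.765 J/(g·K)

m_s c (T_s − T_f) = m_ethanol c_ethanol (T_f − T_0):
478·c·(212 − 68.6) = 457·2.44·(68.6 − 21.6)
68545 c = 52409  ⇒  c ≈ 0.7646 J/(g·K)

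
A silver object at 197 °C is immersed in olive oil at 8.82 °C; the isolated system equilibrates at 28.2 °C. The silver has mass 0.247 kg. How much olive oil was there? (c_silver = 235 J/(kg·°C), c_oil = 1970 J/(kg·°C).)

m ≈ 0.257 kg

Heat lost by the silver = heat gained by the oil:
0.247·235·(197 − 28.2) = m·1970·(28.2 − 8.82)
38179 m = 9798  ⇒  m ≈ 0.2566 kg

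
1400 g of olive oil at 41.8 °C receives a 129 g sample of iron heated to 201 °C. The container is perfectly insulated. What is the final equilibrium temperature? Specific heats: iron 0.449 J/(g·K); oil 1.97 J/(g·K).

T_f ≈ 45.1 °C

Conservation of energy gives ΣQ = 0:
129×0.449×(T − 201) + 1400×1.97×(T − 41.8) = 0
(57.92 + 2758) T = 57.92×201 + 2758×41.8
T = 126927 / 2815.9 = 45.1 °C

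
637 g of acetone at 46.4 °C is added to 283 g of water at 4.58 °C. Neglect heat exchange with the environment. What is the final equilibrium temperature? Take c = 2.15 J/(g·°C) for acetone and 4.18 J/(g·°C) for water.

T_f ≈ 27.0 °C

Heat gained plus heat lost sum to zero:
637·2.15·(T − 46.4) + 283·4.18·(T − 4.58) = 0
1369.5(T − 46.4) + 1182.9(T − 4.58) = 0
(1369.5 + 1182.9) T = 1369.5·46.4 + 1182.9·4.58
T ≈ 27.02 °C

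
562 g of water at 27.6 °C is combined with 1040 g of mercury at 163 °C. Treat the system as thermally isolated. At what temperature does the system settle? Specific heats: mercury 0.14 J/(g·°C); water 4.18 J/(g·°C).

T_f = Σ m_i c_i T_i / Σ m_i c_i:
T_f = (145.6·163 + 2349.2·27.6) / (145.6 + 2349.2)
    = 88570 / 2494.8 ≈ 35.50 °C

T_f ≈ 35.5 °C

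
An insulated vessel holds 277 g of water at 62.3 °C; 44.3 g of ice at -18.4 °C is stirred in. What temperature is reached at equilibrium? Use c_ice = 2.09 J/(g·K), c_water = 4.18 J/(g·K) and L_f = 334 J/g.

T_f ≈ 41.4 °C

Heat gained plus heat lost sum to zero:
warm ice to 0 °C: 44.3·2.09·(0 − (-18.4)) = 1703.6
  latent heat to melt: 44.3·334 = 14796
  meltwater 0→T: 44.3·4.18·T = 185.17 T
  water cools: 277·4.18·(T − 62.3) = 1157.9(T − 62.3)
1343 T = 72135 − 16500 = 55635
T ≈ 41.42 °C — above 0 °C, consistent with complete melting.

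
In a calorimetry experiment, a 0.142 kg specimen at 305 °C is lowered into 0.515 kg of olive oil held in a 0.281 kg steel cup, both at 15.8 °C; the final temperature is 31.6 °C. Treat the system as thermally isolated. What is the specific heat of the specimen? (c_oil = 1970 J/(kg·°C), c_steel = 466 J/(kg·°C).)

Taking heat into each body as positive, Σ m c ΔT = 0:
0.142·c·(31.6 − 305) + 0.515·1970·(31.6 − 15.8) + 0.281·466·(31.6 − 15.8) = 0
-38.82 c = -18099
c = -18099/-38.82 ≈ 466.2 J/(kg·°C)

c ≈ 466 J/(kg·°C)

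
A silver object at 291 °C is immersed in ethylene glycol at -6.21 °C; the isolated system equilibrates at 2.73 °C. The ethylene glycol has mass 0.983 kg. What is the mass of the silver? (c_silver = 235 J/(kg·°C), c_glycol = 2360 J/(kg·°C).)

Energy conservation, ΣQ = 0:
m×235×(2.73 − 291) + 0.983×2360×(2.73 − (-6.21)) = 0
-67743 m = -20740
m = -20740/-67743 ≈ 0.3062 kg

m ≈ 0.306 kg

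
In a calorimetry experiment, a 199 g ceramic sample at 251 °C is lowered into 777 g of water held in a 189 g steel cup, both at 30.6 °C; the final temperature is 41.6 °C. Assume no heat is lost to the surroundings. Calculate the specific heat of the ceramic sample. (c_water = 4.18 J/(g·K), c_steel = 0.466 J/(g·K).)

c ≈ 0.881 J/(g·K)

Conservation of energy gives ΣQ = 0:
199×c×(41.6 − 251) + 777×4.18×(41.6 − 30.6) + 189×0.466×(41.6 − 30.6) = 0
-41671 c = -36695
c = -36695/-41671 ≈ 0.8806 J/(g·K)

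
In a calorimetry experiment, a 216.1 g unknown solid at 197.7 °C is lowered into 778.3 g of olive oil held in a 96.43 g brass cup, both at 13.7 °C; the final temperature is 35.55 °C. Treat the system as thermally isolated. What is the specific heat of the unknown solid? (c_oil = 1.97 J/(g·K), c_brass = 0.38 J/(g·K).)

Setting the total heat transfer to zero:
216.1×c×(35.55 − 197.7) + 778.3×1.97×(35.55 − 13.7) + 96.43×0.38×(35.55 − 13.7) = 0
-35041 c = -34302
c = -34302/-35041 ≈ 0.9789 J/(g·K)

c ≈ 0.979 J/(g·K)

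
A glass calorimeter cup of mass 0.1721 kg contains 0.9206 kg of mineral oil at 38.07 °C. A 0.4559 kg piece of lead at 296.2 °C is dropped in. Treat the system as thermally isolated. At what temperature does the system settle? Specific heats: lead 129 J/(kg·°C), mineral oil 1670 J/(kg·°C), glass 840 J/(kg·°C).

Energy conservation, ΣQ = 0:
0.4559·129·(T − 296.2) + 0.9206·1670·(T − 38.07) + 0.1721·840·(T − 38.07) = 0
58.81(T − 296.2) + 1537.4(T − 38.07) + 144.56(T − 38.07) = 0
1740.8 T = 81452
T = 81452/1740.8 ≈ 46.79 °C

T_f ≈ 46.8 °C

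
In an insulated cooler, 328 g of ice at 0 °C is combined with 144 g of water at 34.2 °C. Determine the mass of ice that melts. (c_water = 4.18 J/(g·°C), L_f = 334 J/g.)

m_melted ≈ 61.6 g

Cooling the water to 0 °C releases 144·4.18·34.2 = 20586 J.
Melting all 328 g of ice would need 328·334 = 109552 J.
20586 J < 109552 J, so only part of the ice melts and the system sits at 0 °C.
m_melt = 20586 / L_f = 61.63 g.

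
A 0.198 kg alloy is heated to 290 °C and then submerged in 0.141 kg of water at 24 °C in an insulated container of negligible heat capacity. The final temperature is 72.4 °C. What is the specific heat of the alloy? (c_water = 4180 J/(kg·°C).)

Net heat exchanged in the isolated system is zero:
0.198·c·(72.4 − 290) + 0.141·4180·(72.4 − 24) = 0
-43.08 c = -28526
c = -28526/-43.08 ≈ 662.1 J/(kg·°C)

c ≈ 662 J/(kg·°C)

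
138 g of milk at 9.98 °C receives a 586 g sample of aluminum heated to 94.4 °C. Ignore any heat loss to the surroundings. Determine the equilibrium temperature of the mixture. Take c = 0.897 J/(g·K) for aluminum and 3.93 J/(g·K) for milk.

Setting the total heat transfer to zero:
586*0.897*(T − 94.4) + 138*3.93*(T − 9.98) = 0
525.64(T − 94.4) + 542.34(T − 9.98) = 0
1068 T = 55033
T ≈ 51.53 °C

T_f ≈ 51.5 °C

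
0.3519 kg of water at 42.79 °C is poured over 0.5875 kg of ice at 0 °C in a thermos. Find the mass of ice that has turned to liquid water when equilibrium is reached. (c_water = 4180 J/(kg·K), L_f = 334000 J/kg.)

Cooling the water to 0 °C releases 0.3519·4180·42.79 = 62942 J.
Fully melting the ice requires m_ice L_f = 0.5875·334000 = 196225 J.
62942 J < 196225 J, so only part of the ice melts and the system sits at 0 °C.
m_melt = 62942 / L_f = 0.1884 kg.

m_melted ≈ 0.188 kg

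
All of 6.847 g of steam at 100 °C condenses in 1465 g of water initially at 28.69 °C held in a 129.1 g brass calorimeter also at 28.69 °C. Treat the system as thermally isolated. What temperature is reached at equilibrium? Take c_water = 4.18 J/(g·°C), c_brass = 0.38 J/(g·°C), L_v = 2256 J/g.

T_f ≈ 31.5 °C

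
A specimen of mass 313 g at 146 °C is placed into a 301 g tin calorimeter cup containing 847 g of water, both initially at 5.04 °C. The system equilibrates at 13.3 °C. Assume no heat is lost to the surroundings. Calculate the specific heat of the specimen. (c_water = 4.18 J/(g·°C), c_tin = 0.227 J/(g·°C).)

Setting the total heat transfer to zero:
313·c·(13.3 − 146) + 847·4.18·(13.3 − 5.04) + 301·0.227·(13.3 − 5.04) = 0
-41535 c = -29809
c = -29809/-41535 ≈ 0.7177 J/(g·°C)

c ≈ 0.718 J/(g·°C)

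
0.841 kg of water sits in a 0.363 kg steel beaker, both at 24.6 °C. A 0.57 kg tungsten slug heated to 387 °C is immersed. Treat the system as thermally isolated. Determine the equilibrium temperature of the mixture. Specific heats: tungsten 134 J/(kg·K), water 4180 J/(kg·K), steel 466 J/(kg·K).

T_f is the heat-capacity-weighted average of the initial temperatures:
T_f = (76.38·387 + 3515.4·24.6 + 169.16·24.6) / (76.38 + 3515.4 + 169.16)
    = 120199 / 3760.9 ≈ 31.96 °C

T_f ≈ 32.0 °C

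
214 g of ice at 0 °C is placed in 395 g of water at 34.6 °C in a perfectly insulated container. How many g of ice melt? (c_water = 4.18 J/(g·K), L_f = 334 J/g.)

Water can give up m c ΔT = 395·4.18·34.6 = 57128 J before reaching 0 °C.
To melt every bit of ice: 214·334 = 71476 J.
57128 J < 71476 J, so only part of the ice melts and the system sits at 0 °C.
Mass melted = 57128/334 ≈ 171 g.

m_melted ≈ 171 g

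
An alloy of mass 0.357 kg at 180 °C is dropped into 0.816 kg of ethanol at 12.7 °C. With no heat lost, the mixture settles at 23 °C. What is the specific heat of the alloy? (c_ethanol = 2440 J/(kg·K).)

c ≈ 366 J/(kg·K)

Let T be the final temperature. ΣQ_i = 0:
0.357×c×(23 − 180) + 0.816×2440×(23 − 12.7) = 0
-56.05 c = -20508
c = -20508/-56.05 ≈ 365.9 J/(kg·K)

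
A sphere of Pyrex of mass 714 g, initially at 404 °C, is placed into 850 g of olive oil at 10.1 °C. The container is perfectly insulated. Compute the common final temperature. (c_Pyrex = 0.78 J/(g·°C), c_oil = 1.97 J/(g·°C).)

Taking heat into each body as positive, Σ m c ΔT = 0:
714·0.78·(T − 404) + 850·1.97·(T − 10.1) = 0
556.92(T − 404) + 1674.5(T − 10.1) = 0
(556.92 + 1674.5) T = 556.92·404 + 1674.5·10.1
T = 241908/2231.4 ≈ 108.41 °C

T_f ≈ 108.4 °C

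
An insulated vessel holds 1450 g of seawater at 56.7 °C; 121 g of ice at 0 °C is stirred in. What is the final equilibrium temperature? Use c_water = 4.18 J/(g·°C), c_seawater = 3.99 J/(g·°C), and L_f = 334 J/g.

T_f ≈ 45.7 °C

Taking heat into each body as positive, Σ m c ΔT = 0:
melt ice: 121·334 = 40414; meltwater 0→T: 121·4.18·T = 505.78 T; seawater cools: 1450·3.99·(T − 56.7) = 5785.5(T − 56.7)
6291.3 T = 328038 − 40414 = 287624
T ≈ 45.72 °C (positive, so assuming full melt was valid).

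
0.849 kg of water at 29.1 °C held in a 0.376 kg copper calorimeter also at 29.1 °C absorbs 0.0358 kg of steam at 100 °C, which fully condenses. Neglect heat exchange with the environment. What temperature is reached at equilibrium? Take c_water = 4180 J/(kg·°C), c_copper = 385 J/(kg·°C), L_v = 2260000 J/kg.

Taking heat into each body as positive, Σ m c ΔT = 0:
latent heat released on condensation: 0.0358·2260000 = 80908; condensate cools 100→T: 0.0358·4180·(T − 100) = 149.64(T − 100); water warms: 0.849·4180·(T − 29.1) = 3548.8(T − 29.1); copper cup: 0.376·385·(T − 29.1) = 144.76(T − 29.1)
3843.2 T = 80908 + 14964 + 107483 = 203356
T ≈ 52.91 °C, under the boiling point, so the assumption holds.

T_f ≈ 52.9 °C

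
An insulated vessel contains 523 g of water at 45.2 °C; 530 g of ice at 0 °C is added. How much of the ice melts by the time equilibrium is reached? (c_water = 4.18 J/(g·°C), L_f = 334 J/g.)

Water can give up m c ΔT = 523×4.18×45.2 = 98814 J before reaching 0 °C.
To melt every bit of ice: 530×334 = 177020 J.
That's not enough to melt it all — equilibrium is at 0 °C with ice remaining.
Mass melted = 98814/334 ≈ 295.8 g.

m_melted ≈ 296 g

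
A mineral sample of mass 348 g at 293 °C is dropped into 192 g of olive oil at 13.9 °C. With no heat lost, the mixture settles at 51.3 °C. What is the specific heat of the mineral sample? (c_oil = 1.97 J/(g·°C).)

c ≈ 0.168 J/(g·°C)

Heat lost by the mineral sample = heat gained by the oil:
348×c×(293 − 51.3) = 192×1.97×(51.3 − 13.9)
84112 c = 14146  ⇒  c ≈ 0.1682 J/(g·°C)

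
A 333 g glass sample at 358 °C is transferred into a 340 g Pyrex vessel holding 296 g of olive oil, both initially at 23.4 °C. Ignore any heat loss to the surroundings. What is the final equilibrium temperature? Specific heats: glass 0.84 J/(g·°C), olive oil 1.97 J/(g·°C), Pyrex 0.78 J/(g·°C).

Net heat exchanged in the isolated system is zero:
333·0.84·(T − 358) + 296·1.97·(T − 23.4) + 340·0.78·(T − 23.4) = 0
279.72(T − 358) + 583.12(T − 23.4) + 265.2(T − 23.4) = 0
1128 T = 119990
T ≈ 106.37 °C

T_f ≈ 106.4 °C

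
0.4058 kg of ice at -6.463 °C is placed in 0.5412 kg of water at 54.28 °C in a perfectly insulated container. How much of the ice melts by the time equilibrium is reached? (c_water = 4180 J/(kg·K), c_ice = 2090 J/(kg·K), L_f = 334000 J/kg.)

m_melted ≈ 0.351 kg

Cooling the water to 0 °C releases 0.5412·4180·54.28 = 122793 J.
Warming the ice to 0 °C takes 0.4058·2090·6.463 = 5481.4 J, leaving 117312 J for melting.
To melt every bit of ice: 0.4058·334000 = 135537 J.
That's not enough to melt it all — equilibrium is at 0 °C with ice remaining.
m_melted·334000 = 117312  ⇒  m_melted ≈ 0.3512 kg.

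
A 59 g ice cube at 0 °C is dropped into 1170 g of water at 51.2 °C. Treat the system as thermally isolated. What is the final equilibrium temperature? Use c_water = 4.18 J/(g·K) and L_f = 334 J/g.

T_f ≈ 44.9 °C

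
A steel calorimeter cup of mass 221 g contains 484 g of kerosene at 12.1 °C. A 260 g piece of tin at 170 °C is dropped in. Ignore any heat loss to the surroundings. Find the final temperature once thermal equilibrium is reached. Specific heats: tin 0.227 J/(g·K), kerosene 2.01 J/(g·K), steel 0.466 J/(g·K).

T_f ≈ 20.3 °C

Taking heat into each body as positive, Σ m c ΔT = 0:
260×0.227×(T − 170) + 484×2.01×(T − 12.1) + 221×0.466×(T − 12.1) = 0
59.02(T − 170) + 972.84(T − 12.1) + 102.99(T − 12.1) = 0
(59.02 + 972.84 + 102.99) T = 59.02×170 + 972.84×12.1 + 102.99×12.1
T ≈ 20.31 °C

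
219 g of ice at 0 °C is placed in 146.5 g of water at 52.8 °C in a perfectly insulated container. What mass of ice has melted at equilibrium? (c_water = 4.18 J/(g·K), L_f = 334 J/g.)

m_melted ≈ 96.8 g

Water can give up m c ΔT = 146.5×4.18×52.8 = 32333 J before reaching 0 °C.
Fully melting the ice requires m_ice L_f = 219×334 = 73146 J.
That's not enough to melt it all — equilibrium is at 0 °C with ice remaining.
Mass melted = 32333/334 ≈ 96.81 g.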